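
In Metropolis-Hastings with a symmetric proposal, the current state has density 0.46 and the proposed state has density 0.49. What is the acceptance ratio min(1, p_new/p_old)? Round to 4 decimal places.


Ratio = p_new / p_old = 0.49 / 0.46 = 1.0652
Acceptance = min(1, 1.0652) = 1.0

1.0


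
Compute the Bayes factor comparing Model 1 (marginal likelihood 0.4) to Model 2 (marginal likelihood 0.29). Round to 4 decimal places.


BF12 = marginal likelihood of M1 / marginal likelihood of M2
= 0.4/0.29
= 1.3793

1.3793


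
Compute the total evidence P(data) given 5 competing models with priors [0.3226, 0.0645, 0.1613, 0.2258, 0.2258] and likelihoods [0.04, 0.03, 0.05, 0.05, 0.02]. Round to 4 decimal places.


Marginal likelihood = sum P(model_i) * P(data|model_i)
Model 1: 0.3226 * 0.04 = 0.0129
Model 2: 0.0645 * 0.03 = 0.0019
Model 3: 0.1613 * 0.05 = 0.0081
Model 4: 0.2258 * 0.05 = 0.0113
Model 5: 0.2258 * 0.02 = 0.0045
Total = 0.0387

0.0387


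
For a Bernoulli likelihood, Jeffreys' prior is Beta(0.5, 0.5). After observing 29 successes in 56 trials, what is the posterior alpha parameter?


Jeffreys' prior for Bernoulli is Beta(0.5, 0.5).
Posterior is Beta(0.5 + k, 0.5 + n - k).
Posterior alpha = 0.5 + k = 0.5 + 29 = 29.5

29.5


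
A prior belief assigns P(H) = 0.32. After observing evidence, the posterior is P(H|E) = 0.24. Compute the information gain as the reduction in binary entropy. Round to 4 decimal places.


H(prior) = -0.32*log2(0.32) - 0.68*log2(0.68)
= 0.9044
H(post) = -0.24*log2(0.24) - 0.76*log2(0.76)
= 0.795
IG = 0.9044 - 0.795 = 0.1093

0.1093


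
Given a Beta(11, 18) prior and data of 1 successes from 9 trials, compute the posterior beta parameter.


Number of failures = 9 - 1 = 8
Posterior beta = 18 + 8 = 26

26


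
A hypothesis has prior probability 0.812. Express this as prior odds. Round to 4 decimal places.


Odds = P(H) / P(not H) = 0.812 / 0.188
= 4.3191

4.3191


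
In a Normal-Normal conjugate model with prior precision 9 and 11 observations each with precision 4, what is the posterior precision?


Posterior precision = prior precision + n * observation precision
= 9 + 11 * 4
= 9 + 44 = 53

53


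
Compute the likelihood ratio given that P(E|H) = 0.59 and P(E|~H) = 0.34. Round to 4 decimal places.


LR = P(E|H) / P(E|~H)
= 0.59 / 0.34 = 1.7353

1.7353


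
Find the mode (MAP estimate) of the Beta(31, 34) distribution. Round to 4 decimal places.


For Beta(a,b) with a,b > 1:
Mode = (a-1)/(a+b-2) = (31-1)/(65-2)
= 30/63 = 0.4762

0.4762


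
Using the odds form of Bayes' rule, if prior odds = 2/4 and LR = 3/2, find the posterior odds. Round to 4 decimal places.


Bayes' rule in odds form: posterior odds = prior odds * LR
= (2 * 3) / (4 * 2)
= 6/8 = 0.75

0.75


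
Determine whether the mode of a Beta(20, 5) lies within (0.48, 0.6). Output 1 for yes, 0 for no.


First find the mode: (a-1)/(a+b-2) = 0.8261
Is 0.8261 in (0.48, 0.6)? 0

0


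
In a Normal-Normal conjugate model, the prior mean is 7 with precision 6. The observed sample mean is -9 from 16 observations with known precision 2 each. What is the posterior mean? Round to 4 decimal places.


Posterior precision = tau0 + n*tau = 6 + 16*2 = 38
Posterior mean = (tau0*mu0 + n*tau*xbar) / posterior_precision
= (6*7 + 16*2*-9) / 38
= -246 / 38 = -6.4737

-6.4737


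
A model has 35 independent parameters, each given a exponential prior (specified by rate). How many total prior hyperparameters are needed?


Each exponential prior needs 1 hyperparameter (rate).
Total = 1 * 35 = 35

35


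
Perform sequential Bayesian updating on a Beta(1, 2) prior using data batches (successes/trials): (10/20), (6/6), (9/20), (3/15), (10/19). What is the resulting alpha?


Accumulate successes: 38
Posterior alpha = prior alpha + sum of successes
= 1 + 38 = 39

39


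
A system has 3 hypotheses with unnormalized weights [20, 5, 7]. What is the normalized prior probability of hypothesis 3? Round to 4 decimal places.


The normalized prior is the weight divided by the total.
Total weight = 32
P(H3) = 7 / 32 = 0.2188

0.2188


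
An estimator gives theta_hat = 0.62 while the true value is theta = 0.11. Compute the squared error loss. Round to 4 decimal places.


The squared error loss is (theta_hat - theta)^2
= (0.62 - 0.11)^2
= (0.51)^2 = 0.2601

0.2601


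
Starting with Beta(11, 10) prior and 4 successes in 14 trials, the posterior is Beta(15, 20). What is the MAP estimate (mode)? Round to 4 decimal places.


The mode of Beta(a, b) when a > 1 and b > 1 is (a-1)/(a+b-2)
= (15 - 1) / (15 + 20 - 2)
= 14 / 33
= 0.4242

0.4242


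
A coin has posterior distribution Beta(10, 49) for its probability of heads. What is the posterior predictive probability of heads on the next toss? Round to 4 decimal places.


Posterior predictive = E[theta] = alpha/(alpha+beta)
= 10/59
= 0.1695

0.1695


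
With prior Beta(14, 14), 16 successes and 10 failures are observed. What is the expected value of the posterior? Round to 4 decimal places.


Posterior = Beta(30, 24)
E[theta] = alpha/(alpha+beta)
= 30/54 = 0.5556

0.5556


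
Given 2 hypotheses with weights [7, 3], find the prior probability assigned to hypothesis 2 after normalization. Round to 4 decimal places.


To normalize, divide each weight by the sum of all weights.
Sum = 10
Prior(H2) = 3/10 = 0.3

0.3


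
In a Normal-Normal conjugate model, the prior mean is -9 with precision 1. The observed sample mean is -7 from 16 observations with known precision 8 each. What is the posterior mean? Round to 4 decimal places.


Posterior precision = tau0 + n*tau = 1 + 16*8 = 129
Posterior mean = (tau0*mu0 + n*tau*xbar) / posterior_precision
= (1*-9 + 16*8*-7) / 129
= -905 / 129 = -7.0155

-7.0155


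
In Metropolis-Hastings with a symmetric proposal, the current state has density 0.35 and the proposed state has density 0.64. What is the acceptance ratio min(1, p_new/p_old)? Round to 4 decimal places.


Ratio = p_new / p_old = 0.64 / 0.35 = 1.8286
Acceptance = min(1, 1.8286) = 1.0

1.0


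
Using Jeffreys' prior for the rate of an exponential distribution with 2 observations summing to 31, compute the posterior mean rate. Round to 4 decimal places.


Jeffreys' prior leads to posterior Gamma(2, 31).
Mean = 2/31 = 0.0645

0.0645


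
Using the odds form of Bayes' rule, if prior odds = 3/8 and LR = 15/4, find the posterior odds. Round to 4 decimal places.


Bayes' rule in odds form: posterior odds = prior odds * LR
= (3 * 15) / (8 * 4)
= 45/32 = 1.4062

1.4062


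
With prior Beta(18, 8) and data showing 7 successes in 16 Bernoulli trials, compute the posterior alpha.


Conjugate update: alpha_posterior = alpha_prior + k
= 18 + 7 = 25

25


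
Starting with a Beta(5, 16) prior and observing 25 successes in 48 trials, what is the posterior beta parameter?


Posterior beta = prior beta + failures
Failures = 48 - 25 = 23
beta_post = 16 + 23 = 39

39


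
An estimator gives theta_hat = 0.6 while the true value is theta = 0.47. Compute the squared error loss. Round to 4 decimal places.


The squared error loss is (theta_hat - theta)^2
= (0.6 - 0.47)^2
= (0.13)^2 = 0.0169

0.0169


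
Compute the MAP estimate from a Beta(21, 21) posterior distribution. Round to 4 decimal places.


MAP = mode of Beta distribution
= (alpha - 1)/(alpha + beta - 2)
= (21-1)/(21+21-2)
= 20/40 = 0.5

0.5


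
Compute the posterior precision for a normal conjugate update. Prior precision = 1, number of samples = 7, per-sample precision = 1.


tau_post = tau_0 + n * tau
= 1 + 7 * 1 = 8

8


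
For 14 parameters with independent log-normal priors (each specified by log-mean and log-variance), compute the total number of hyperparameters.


A log-normal prior has 2 hyperparameters per parameter.
Total = 14 * 2 = 28

28


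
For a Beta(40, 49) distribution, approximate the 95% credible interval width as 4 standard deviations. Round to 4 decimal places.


Variance of Beta(a,b) = ab / ((a+b)^2 * (a+b+1))
= 40*49 / ((89)^2 * 90)
= 0.0027
SD = sqrt(0.0027) = 0.0524
Width = 4 * SD = 0.2097

0.2097


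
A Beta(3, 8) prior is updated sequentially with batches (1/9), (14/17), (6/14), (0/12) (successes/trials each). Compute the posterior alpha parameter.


Sequential conjugate updating is equivalent to a single batch update.
Total successes across all batches = 21
alpha_posterior = alpha_prior + total_successes = 3 + 21
= 24

24


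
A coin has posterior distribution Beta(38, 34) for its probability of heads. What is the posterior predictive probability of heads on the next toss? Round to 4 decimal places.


Posterior predictive = E[theta] = alpha/(alpha+beta)
= 38/72
= 0.5278

0.5278


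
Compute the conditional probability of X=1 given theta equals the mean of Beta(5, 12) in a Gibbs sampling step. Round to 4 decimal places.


Mean of Beta(5, 12) = 0.2941
P(X=1 | theta=0.2941) = 0.2941

0.2941


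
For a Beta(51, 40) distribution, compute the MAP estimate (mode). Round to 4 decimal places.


MAP = mode = (a-1)/(a+b-2)
= (51-1)/(51+40-2)
= 50/89 = 0.5618

0.5618


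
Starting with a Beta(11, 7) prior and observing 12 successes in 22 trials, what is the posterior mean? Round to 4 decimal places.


Posterior parameters: alpha = 11 + 12 = 23
beta = 7 + 10 = 17
Posterior mean = alpha / (alpha + beta) = 23 / 40
= 0.575

0.575


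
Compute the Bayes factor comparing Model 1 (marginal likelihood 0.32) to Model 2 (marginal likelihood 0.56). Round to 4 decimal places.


BF12 = marginal likelihood of M1 / marginal likelihood of M2
= 0.32/0.56
= 0.5714

0.5714


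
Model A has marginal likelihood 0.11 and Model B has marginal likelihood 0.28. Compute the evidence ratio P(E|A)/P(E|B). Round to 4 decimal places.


Evidence ratio = P(E|A) / P(E|B)
= 0.11 / 0.28
= 0.3929

0.3929


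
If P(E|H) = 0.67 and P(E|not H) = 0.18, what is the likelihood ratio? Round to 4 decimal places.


Likelihood ratio = P(E|H) / P(E|not H)
= 0.67 / 0.18
= 3.7222

3.7222


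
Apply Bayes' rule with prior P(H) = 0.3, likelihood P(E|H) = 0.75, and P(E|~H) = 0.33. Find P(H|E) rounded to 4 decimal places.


Step 1: Compute marginal P(E) = P(E|H)P(H) + P(E|~H)P(~H)
= 0.75*0.3 + 0.33*0.7 = 0.456
Step 2: P(H|E) = P(E|H)P(H)/P(E) = 0.225/0.456
= 0.4934

0.4934


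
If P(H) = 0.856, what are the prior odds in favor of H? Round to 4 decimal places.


Prior odds = P(H) / (1 - P(H))
= 0.856 / 0.144
= 5.9444

5.9444


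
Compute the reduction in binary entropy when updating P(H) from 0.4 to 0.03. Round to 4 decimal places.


H_before = -p*log2(p) - (1-p)*log2(1-p) for p=0.4: 0.971
H_after for p=0.03: 0.1944
Reduction = 0.971 - 0.1944 = 0.7766

0.7766


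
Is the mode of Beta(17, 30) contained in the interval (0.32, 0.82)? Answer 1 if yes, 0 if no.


Mode = (a-1)/(a+b-2) = 16/45 = 0.3556
Interval: (0.32, 0.82)
Contains mode? 1

1


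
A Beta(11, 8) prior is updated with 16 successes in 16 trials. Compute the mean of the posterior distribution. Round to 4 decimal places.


After update: Beta(27, 8)
Mean = 27 / (27 + 8) = 27 / 35
= 0.7714

0.7714


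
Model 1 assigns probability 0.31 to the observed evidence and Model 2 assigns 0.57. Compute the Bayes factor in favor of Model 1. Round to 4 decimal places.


BF = P(data|M1) / P(data|M2)
= 0.31 / 0.57 = 0.5439

0.5439


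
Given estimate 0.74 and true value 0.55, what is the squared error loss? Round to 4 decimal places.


Squared error = (estimate - true)^2
Difference = 0.19
Loss = 0.19^2 = 0.0361

0.0361


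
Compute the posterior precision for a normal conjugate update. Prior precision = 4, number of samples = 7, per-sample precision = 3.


tau_post = tau_0 + n * tau
= 4 + 7 * 3 = 25

25


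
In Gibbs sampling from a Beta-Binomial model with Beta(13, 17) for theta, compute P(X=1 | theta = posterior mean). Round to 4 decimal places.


Posterior mean = alpha/(alpha+beta) = 13/30 = 0.4333
P(X=1|theta=mean) = theta = 0.4333

0.4333


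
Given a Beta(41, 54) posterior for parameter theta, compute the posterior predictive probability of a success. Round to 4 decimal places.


For a Beta-Bernoulli model, the predictive probability is the mean:
P(success) = 41/(41+54) = 41/95 = 0.4316

0.4316


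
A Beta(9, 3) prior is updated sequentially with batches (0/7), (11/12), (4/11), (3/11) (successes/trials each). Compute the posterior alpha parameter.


Sequential conjugate updating is equivalent to a single batch update.
Total successes across all batches = 18
alpha_posterior = alpha_prior + total_successes = 9 + 18
= 27

27


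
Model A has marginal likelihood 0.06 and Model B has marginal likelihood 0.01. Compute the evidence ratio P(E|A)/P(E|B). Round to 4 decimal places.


Evidence ratio = P(E|A) / P(E|B)
= 0.06 / 0.01
= 6.0

6.0


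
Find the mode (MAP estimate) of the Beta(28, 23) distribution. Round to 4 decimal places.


For Beta(a,b) with a,b > 1:
Mode = (a-1)/(a+b-2) = (28-1)/(51-2)
= 27/49 = 0.551

0.551


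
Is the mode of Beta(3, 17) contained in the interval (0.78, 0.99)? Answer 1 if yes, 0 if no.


Mode = (a-1)/(a+b-2) = 2/18 = 0.1111
Interval: (0.78, 0.99)
Contains mode? 0

0


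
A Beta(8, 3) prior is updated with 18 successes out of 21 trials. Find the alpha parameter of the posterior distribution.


In the Beta-Binomial conjugate update:
alpha_post = alpha_prior + successes
= 8 + 18
= 26

26


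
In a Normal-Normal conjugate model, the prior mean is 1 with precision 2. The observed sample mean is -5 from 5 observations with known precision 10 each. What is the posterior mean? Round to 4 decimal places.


Posterior precision = tau0 + n*tau = 2 + 5*10 = 52
Posterior mean = (tau0*mu0 + n*tau*xbar) / posterior_precision
= (2*1 + 5*10*-5) / 52
= -248 / 52 = -4.7692

-4.7692


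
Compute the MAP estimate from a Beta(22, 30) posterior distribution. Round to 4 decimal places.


MAP = mode of Beta distribution
= (alpha - 1)/(alpha + beta - 2)
= (22-1)/(22+30-2)
= 21/50 = 0.42

0.42


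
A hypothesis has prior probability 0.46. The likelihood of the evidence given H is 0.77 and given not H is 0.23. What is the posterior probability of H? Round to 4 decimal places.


Using Bayes' theorem:
P(E) = 0.46 * 0.77 + 0.54 * 0.23
P(E) = 0.4784
P(H|E) = (0.46 * 0.77) / 0.4784 = 0.7404

0.7404


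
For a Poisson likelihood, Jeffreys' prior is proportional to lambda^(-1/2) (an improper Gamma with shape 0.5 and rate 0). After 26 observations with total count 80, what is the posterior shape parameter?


Jeffreys' prior for Poisson is proportional to lambda^(-1/2).
Posterior is Gamma(0.5 + S, 0 + n) = Gamma(0.5 + 80, 26).
Posterior shape = 0.5 + S = 0.5 + 80 = 80.5

80.5


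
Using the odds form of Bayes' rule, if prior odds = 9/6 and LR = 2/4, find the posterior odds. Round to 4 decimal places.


Bayes' rule in odds form: posterior odds = prior odds * LR
= (9 * 2) / (6 * 4)
= 18/24 = 0.75

0.75


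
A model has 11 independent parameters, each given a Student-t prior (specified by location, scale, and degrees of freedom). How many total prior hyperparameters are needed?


Each Student-t prior needs 3 hyperparameters (location, scale, and degrees of freedom).
Total = 3 * 11 = 33

33


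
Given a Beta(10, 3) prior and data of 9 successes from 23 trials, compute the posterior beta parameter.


Number of failures = 23 - 9 = 14
Posterior beta = 3 + 14 = 17

17


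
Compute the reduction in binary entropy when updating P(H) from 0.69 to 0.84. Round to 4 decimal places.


H_before = -p*log2(p) - (1-p)*log2(1-p) for p=0.69: 0.8932
H_after for p=0.84: 0.6343
Reduction = 0.8932 - 0.6343 = 0.2589

0.2589


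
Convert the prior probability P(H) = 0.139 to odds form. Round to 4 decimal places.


P(not H) = 1 - 0.139 = 0.861
Odds = 0.139 / 0.861 = 0.1614

0.1614


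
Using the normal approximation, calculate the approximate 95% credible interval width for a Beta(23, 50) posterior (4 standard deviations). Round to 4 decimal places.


Var(Beta) = 23*50/(73^2 * 74) = 0.0029
SD = 0.054
Width ~ 4*SD = 0.216

0.216


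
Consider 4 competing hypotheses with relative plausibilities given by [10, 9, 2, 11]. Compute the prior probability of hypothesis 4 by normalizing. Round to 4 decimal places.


Sum of weights = 10 + 9 + 2 + 11 = 32
Normalized prior for H4 = 11 / 32
= 0.3438

0.3438


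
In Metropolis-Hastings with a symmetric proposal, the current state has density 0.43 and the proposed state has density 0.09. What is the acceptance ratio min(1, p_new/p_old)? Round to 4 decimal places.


Ratio = p_new / p_old = 0.09 / 0.43 = 0.2093
Acceptance = min(1, 0.2093) = 0.2093

0.2093


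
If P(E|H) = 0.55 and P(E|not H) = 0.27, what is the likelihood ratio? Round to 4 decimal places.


Likelihood ratio = P(E|H) / P(E|not H)
= 0.55 / 0.27
= 2.037

2.037


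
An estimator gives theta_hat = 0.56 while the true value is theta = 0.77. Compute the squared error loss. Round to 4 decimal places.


The squared error loss is (theta_hat - theta)^2
= (0.56 - 0.77)^2
= (-0.21)^2 = 0.0441

0.0441


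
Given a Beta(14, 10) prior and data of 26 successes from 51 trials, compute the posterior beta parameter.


Number of failures = 51 - 26 = 25
Posterior beta = 10 + 25 = 35

35


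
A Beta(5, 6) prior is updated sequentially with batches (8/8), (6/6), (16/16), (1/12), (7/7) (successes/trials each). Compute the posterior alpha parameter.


Sequential conjugate updating is equivalent to a single batch update.
Total successes across all batches = 38
alpha_posterior = alpha_prior + total_successes = 5 + 38
= 43

43


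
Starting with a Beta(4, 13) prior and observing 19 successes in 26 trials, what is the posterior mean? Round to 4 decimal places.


Posterior parameters: alpha = 4 + 19 = 23
beta = 13 + 7 = 20
Posterior mean = alpha / (alpha + beta) = 23 / 43
= 0.5349

0.5349


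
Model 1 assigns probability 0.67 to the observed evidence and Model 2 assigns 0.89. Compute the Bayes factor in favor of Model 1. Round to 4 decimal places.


BF = P(data|M1) / P(data|M2)
= 0.67 / 0.89 = 0.7528

0.7528


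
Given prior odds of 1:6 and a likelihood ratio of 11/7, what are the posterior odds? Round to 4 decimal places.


Posterior odds = prior odds * LR
Prior odds = 1/6 = 0.1667
LR = 11/7 = 1.5714
Posterior odds = 0.1667 * 1.5714 = 0.2619

0.2619


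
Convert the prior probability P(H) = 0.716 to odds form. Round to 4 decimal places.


P(not H) = 1 - 0.716 = 0.284
Odds = 0.716 / 0.284 = 2.5211

2.5211


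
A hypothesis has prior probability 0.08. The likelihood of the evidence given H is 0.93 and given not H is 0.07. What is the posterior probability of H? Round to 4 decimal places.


Using Bayes' theorem:
P(E) = 0.08 * 0.93 + 0.92 * 0.07
P(E) = 0.1388
P(H|E) = (0.08 * 0.93) / 0.1388 = 0.536

0.536


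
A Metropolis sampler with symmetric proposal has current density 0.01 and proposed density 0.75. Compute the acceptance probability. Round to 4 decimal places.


For symmetric proposals, acceptance = min(1, pi(x*)/pi(x))
= min(1, 0.75/0.01)
= min(1, 75.0) = 1.0

1.0


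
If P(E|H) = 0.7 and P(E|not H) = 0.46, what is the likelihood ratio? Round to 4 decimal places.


Likelihood ratio = P(E|H) / P(E|not H)
= 0.7 / 0.46
= 1.5217

1.5217


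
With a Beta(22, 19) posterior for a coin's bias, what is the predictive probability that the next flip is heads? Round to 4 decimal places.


The predictive probability equals the posterior mean.
P(next = heads) = alpha / (alpha + beta)
= 22 / 41 = 0.5366

0.5366


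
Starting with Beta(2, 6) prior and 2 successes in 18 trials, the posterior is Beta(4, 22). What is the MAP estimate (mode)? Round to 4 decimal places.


The mode of Beta(a, b) when a > 1 and b > 1 is (a-1)/(a+b-2)
= (4 - 1) / (4 + 22 - 2)
= 3 / 24
= 0.125

0.125


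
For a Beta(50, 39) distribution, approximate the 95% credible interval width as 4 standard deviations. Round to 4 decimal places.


Variance of Beta(a,b) = ab / ((a+b)^2 * (a+b+1))
= 50*39 / ((89)^2 * 90)
= 0.0027
SD = sqrt(0.0027) = 0.0523
Width = 4 * SD = 0.2092

0.2092


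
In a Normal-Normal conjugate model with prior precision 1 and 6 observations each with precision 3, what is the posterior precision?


Posterior precision = prior precision + n * observation precision
= 1 + 6 * 3
= 1 + 18 = 19

19


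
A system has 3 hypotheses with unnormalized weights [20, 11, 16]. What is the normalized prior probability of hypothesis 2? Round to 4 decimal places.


The normalized prior is the weight divided by the total.
Total weight = 47
P(H2) = 11 / 47 = 0.234

0.234


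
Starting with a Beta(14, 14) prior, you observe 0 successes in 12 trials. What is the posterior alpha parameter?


For a Beta-Binomial conjugate model:
Posterior alpha = prior alpha + number of successes
= 14 + 0 = 14

14


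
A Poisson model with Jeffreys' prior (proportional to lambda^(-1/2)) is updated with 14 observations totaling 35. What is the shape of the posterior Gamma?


Posterior = Gamma(0.5 + S, n)
= Gamma(0.5 + 35, 14)
Posterior shape = 0.5 + S = 0.5 + 35 = 35.5

35.5


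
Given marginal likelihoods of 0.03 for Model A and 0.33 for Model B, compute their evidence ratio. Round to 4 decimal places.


Ratio = ML(A) / ML(B) = 0.03/0.33
= 0.0909

0.0909


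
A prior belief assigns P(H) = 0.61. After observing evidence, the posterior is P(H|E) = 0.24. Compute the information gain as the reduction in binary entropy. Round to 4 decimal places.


H(prior) = -0.61*log2(0.61) - 0.39*log2(0.39)
= 0.9648
H(post) = -0.24*log2(0.24) - 0.76*log2(0.76)
= 0.795
IG = 0.9648 - 0.795 = 0.1698

0.1698


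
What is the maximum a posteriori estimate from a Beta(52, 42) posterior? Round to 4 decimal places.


The MAP estimate equals the mode of the distribution.
Mode of Beta(a,b) = (a-1)/(a+b-2)
= 51/92
= 0.5543

0.5543


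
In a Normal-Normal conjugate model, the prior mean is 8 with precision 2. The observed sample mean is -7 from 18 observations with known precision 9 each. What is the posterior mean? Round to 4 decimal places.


Posterior precision = tau0 + n*tau = 2 + 18*9 = 164
Posterior mean = (tau0*mu0 + n*tau*xbar) / posterior_precision
= (2*8 + 18*9*-7) / 164
= -1118 / 164 = -6.8171

-6.8171


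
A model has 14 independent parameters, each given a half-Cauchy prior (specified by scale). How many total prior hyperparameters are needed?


Each half-Cauchy prior needs 1 hyperparameter (scale).
Total = 1 * 14 = 14

14


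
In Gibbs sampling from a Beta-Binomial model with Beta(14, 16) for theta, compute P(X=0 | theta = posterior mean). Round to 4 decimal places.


Posterior mean = alpha/(alpha+beta) = 14/30 = 0.4667
P(X=0|theta=mean) = 1 - theta = 0.5333

0.5333


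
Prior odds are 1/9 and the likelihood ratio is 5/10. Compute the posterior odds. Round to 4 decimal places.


Posterior odds = prior odds * likelihood ratio
= (1/9) * (5/10)
= 5 / 90
= 0.0556

0.0556


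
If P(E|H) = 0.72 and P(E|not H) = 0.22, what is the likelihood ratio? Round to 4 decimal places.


Likelihood ratio = P(E|H) / P(E|not H)
= 0.72 / 0.22
= 3.2727

3.2727


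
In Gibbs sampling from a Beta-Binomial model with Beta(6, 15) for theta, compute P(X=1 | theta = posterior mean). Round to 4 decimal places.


Posterior mean = alpha/(alpha+beta) = 6/21 = 0.2857
P(X=1|theta=mean) = theta = 0.2857

0.2857


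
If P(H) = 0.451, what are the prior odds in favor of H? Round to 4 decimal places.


Prior odds = P(H) / (1 - P(H))
= 0.451 / 0.549
= 0.8215

0.8215


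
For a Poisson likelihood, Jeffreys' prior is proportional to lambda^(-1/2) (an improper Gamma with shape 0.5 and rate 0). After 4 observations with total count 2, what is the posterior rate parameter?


Jeffreys' prior for Poisson is proportional to lambda^(-1/2).
Posterior is Gamma(0.5 + S, 0 + n) = Gamma(0.5 + 2, 4).
Posterior rate = 0 + n = 4

4.0


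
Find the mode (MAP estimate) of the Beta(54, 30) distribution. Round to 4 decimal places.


For Beta(a,b) with a,b > 1:
Mode = (a-1)/(a+b-2) = (54-1)/(84-2)
= 53/82 = 0.6463

0.6463


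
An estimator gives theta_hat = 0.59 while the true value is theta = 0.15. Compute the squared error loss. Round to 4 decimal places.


The squared error loss is (theta_hat - theta)^2
= (0.59 - 0.15)^2
= (0.44)^2 = 0.1936

0.1936


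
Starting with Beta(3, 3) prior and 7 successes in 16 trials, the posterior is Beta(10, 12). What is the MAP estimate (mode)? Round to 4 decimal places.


The mode of Beta(a, b) when a > 1 and b > 1 is (a-1)/(a+b-2)
= (10 - 1) / (10 + 12 - 2)
= 9 / 20
= 0.45

0.45


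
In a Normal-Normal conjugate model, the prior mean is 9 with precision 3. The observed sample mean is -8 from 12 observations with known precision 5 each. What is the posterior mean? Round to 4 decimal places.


Posterior precision = tau0 + n*tau = 3 + 12*5 = 63
Posterior mean = (tau0*mu0 + n*tau*xbar) / posterior_precision
= (3*9 + 12*5*-8) / 63
= -453 / 63 = -7.1905

-7.1905


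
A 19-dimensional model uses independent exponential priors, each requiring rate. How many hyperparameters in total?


Per parameter: 1 (rate).
Total = 19 * 1 = 19

19


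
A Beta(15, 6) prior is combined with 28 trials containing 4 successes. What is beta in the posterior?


In conjugate updating:
beta_posterior = beta_prior + (n - k)
= 6 + (28 - 4)
= 6 + 24 = 30

30


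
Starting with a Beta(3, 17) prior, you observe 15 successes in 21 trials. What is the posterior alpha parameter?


For a Beta-Binomial conjugate model:
Posterior alpha = prior alpha + number of successes
= 3 + 15 = 18

18


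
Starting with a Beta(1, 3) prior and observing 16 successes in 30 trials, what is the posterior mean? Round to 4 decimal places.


Posterior parameters: alpha = 1 + 16 = 17
beta = 3 + 14 = 17
Posterior mean = alpha / (alpha + beta) = 17 / 34
= 0.5

0.5


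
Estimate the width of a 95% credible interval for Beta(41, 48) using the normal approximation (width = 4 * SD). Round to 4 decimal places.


For Beta(a,b): Var = ab/((a+b)^2(a+b+1))
Var = 0.0028, SD = 0.0525
Approximate 95% CI width = 4 * 0.0525 = 0.2102

0.2102


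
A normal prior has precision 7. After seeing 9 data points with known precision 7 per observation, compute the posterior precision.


In the conjugate normal model, precisions add:
tau_posterior = tau_prior + n * tau_data
= 7 + 9*7 = 70

70


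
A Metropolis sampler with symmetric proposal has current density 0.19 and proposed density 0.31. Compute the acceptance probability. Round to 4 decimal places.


For symmetric proposals, acceptance = min(1, pi(x*)/pi(x))
= min(1, 0.31/0.19)
= min(1, 1.6316) = 1.0

1.0


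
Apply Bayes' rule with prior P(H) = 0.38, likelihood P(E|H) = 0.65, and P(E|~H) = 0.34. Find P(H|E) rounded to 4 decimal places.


Step 1: Compute marginal P(E) = P(E|H)P(H) + P(E|~H)P(~H)
= 0.65*0.38 + 0.34*0.62 = 0.4578
Step 2: P(H|E) = P(E|H)P(H)/P(E) = 0.247/0.4578
= 0.5395

0.5395


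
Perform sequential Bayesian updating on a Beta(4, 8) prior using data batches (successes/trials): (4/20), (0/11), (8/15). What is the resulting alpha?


Accumulate successes: 12
Posterior alpha = prior alpha + sum of successes
= 4 + 12 = 16

16


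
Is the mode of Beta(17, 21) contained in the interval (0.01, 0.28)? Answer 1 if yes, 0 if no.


Mode = (a-1)/(a+b-2) = 16/36 = 0.4444
Interval: (0.01, 0.28)
Contains mode? 0

0


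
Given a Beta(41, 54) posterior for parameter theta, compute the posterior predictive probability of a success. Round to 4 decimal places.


For a Beta-Bernoulli model, the predictive probability is the mean:
P(success) = 41/(41+54) = 41/95 = 0.4316

0.4316


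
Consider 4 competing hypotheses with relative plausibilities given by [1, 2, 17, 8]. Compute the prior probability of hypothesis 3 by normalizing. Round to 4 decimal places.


Sum of weights = 1 + 2 + 17 + 8 = 28
Normalized prior for H3 = 17 / 28
= 0.6071

0.6071


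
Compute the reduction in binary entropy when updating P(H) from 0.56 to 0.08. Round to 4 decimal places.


H_before = -p*log2(p) - (1-p)*log2(1-p) for p=0.56: 0.9896
H_after for p=0.08: 0.4022
Reduction = 0.9896 - 0.4022 = 0.5874

0.5874


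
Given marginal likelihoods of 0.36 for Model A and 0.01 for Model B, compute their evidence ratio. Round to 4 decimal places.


Ratio = ML(A) / ML(B) = 0.36/0.01
= 36.0

36.0


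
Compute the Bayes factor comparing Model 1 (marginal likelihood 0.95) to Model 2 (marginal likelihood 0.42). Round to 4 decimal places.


BF12 = marginal likelihood of M1 / marginal likelihood of M2
= 0.95/0.42
= 2.2619

2.2619


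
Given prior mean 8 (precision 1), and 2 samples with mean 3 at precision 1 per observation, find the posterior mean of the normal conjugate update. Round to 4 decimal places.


The posterior mean is a precision-weighted average of prior and data.
Post. prec. = 1 + 2 = 3
Post. mean = (8 + 6)/3 = 14/3 = 4.6667

4.6667


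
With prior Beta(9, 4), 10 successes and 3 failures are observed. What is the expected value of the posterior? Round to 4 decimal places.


Posterior = Beta(19, 7)
E[theta] = alpha/(alpha+beta)
= 19/26 = 0.7308

0.7308


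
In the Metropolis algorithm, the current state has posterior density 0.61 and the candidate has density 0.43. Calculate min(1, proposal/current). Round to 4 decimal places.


Ratio = 0.43/0.61 = 0.7049
Acceptance probability = min(1, 0.7049)
= 0.7049

0.7049


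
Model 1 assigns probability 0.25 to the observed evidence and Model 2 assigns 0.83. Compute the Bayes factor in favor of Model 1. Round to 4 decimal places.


BF = P(data|M1) / P(data|M2)
= 0.25 / 0.83 = 0.3012

0.3012


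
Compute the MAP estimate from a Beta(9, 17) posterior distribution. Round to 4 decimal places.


MAP = mode of Beta distribution
= (alpha - 1)/(alpha + beta - 2)
= (9-1)/(9+17-2)
= 8/24 = 0.3333

0.3333


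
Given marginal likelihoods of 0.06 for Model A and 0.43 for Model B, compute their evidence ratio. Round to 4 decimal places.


Ratio = ML(A) / ML(B) = 0.06/0.43
= 0.1395

0.1395


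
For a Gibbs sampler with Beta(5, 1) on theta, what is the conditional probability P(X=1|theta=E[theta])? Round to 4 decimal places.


E[theta] = 5/(5+1) = 0.8333
P(X=1|theta) = theta = 0.8333

0.8333


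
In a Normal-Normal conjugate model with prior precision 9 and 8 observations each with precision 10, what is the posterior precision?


Posterior precision = prior precision + n * observation precision
= 9 + 8 * 10
= 9 + 80 = 89

89


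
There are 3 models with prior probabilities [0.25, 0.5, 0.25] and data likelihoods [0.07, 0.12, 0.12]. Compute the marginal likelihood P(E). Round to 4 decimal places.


P(E) = sum over models of P(M_i) * P(E|M_i)
= 0.25*0.07 + 0.5*0.12 + 0.25*0.12
= 0.1075

0.1075


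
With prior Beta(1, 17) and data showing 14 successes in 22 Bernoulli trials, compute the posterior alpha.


Conjugate update: alpha_posterior = alpha_prior + k
= 1 + 14 = 15

15


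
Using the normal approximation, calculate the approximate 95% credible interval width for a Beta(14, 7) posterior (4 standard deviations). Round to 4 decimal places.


Var(Beta) = 14*7/(21^2 * 22) = 0.0101
SD = 0.1005
Width ~ 4*SD = 0.402

0.402


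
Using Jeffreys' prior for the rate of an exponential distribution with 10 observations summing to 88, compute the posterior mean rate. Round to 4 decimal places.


Jeffreys' prior leads to posterior Gamma(10, 88).
Mean = 10/88 = 0.1136

0.1136


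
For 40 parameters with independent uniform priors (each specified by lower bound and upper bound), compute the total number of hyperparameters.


A uniform prior has 2 hyperparameters per parameter.
Total = 40 * 2 = 80

80


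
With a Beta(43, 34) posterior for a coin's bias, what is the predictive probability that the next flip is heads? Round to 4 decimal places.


The predictive probability equals the posterior mean.
P(next = heads) = alpha / (alpha + beta)
= 43 / 77 = 0.5584

0.5584


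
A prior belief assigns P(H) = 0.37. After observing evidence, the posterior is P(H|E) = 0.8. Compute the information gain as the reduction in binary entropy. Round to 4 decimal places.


H(prior) = -0.37*log2(0.37) - 0.63*log2(0.63)
= 0.9507
H(post) = -0.8*log2(0.8) - 0.2*log2(0.2)
= 0.7219
IG = 0.9507 - 0.7219 = 0.2287

0.2287


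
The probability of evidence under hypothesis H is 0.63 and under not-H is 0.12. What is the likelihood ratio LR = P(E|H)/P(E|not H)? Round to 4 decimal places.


LR = 0.63 / 0.12
= 5.25

5.25


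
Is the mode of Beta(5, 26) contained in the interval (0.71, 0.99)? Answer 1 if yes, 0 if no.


Mode = (a-1)/(a+b-2) = 4/29 = 0.1379
Interval: (0.71, 0.99)
Contains mode? 0

0


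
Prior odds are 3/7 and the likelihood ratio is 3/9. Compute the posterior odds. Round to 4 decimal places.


Posterior odds = prior odds * likelihood ratio
= (3/7) * (3/9)
= 9 / 63
= 0.1429

0.1429


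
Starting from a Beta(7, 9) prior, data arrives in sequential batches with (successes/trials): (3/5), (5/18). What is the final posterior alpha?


In sequential Bayesian updating, we sum all successes.
Total successes = 8
Final alpha = 7 + 8 = 15

15


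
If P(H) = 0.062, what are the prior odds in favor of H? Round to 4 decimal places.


Prior odds = P(H) / (1 - P(H))
= 0.062 / 0.938
= 0.0661

0.0661


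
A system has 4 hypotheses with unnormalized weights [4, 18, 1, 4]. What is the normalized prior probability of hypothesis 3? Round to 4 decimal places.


The normalized prior is the weight divided by the total.
Total weight = 27
P(H3) = 1 / 27 = 0.037

0.037


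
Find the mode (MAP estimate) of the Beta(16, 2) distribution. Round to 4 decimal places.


For Beta(a,b) with a,b > 1:
Mode = (a-1)/(a+b-2) = (16-1)/(18-2)
= 15/16 = 0.9375

0.9375


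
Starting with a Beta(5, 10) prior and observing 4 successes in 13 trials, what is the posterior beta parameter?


Posterior beta = prior beta + failures
Failures = 13 - 4 = 9
beta_post = 10 + 9 = 19

19


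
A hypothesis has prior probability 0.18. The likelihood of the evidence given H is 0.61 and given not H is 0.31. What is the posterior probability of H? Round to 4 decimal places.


Using Bayes' theorem:
P(E) = 0.18 * 0.61 + 0.82 * 0.31
P(E) = 0.364
P(H|E) = (0.18 * 0.61) / 0.364 = 0.3016

0.3016


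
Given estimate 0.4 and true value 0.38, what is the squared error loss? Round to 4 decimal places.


Squared error = (estimate - true)^2
Difference = 0.02
Loss = 0.02^2 = 0.0004

0.0004


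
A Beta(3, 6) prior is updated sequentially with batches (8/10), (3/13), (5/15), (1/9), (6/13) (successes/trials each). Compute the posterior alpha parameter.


Sequential conjugate updating is equivalent to a single batch update.
Total successes across all batches = 23
alpha_posterior = alpha_prior + total_successes = 3 + 23
= 26

26


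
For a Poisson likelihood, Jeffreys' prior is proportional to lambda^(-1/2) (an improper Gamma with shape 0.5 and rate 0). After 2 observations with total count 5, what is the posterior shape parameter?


Jeffreys' prior for Poisson is proportional to lambda^(-1/2).
Posterior is Gamma(0.5 + S, 0 + n) = Gamma(0.5 + 5, 2).
Posterior shape = 0.5 + S = 0.5 + 5 = 5.5

5.5


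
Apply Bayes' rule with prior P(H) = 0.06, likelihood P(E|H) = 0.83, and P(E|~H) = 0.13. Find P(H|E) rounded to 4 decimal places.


Step 1: Compute marginal P(E) = P(E|H)P(H) + P(E|~H)P(~H)
= 0.83*0.06 + 0.13*0.94 = 0.172
Step 2: P(H|E) = P(E|H)P(H)/P(E) = 0.0498/0.172
= 0.2895

0.2895


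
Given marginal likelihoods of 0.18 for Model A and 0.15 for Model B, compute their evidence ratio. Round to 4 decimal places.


Ratio = ML(A) / ML(B) = 0.18/0.15
= 1.2

1.2


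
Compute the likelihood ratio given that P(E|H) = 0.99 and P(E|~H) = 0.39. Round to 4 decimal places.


LR = P(E|H) / P(E|~H)
= 0.99 / 0.39 = 2.5385

2.5385


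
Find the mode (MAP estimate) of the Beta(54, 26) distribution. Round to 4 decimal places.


For Beta(a,b) with a,b > 1:
Mode = (a-1)/(a+b-2) = (54-1)/(80-2)
= 53/78 = 0.6795

0.6795


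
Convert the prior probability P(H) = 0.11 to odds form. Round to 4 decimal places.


P(not H) = 1 - 0.11 = 0.89
Odds = 0.11 / 0.89 = 0.1236

0.1236


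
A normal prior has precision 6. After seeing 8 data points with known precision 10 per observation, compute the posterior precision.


In the conjugate normal model, precisions add:
tau_posterior = tau_prior + n * tau_data
= 6 + 8*10 = 86

86


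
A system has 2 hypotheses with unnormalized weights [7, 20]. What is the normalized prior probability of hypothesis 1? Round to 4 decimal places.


The normalized prior is the weight divided by the total.
Total weight = 27
P(H1) = 7 / 27 = 0.2593

0.2593


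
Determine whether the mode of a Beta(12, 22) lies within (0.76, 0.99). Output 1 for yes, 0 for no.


First find the mode: (a-1)/(a+b-2) = 0.3438
Is 0.3438 in (0.76, 0.99)? 0

0


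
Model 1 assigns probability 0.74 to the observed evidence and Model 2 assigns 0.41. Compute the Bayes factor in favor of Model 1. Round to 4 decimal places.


BF = P(data|M1) / P(data|M2)
= 0.74 / 0.41 = 1.8049

1.8049


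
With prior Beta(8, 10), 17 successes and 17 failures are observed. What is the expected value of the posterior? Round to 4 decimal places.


Posterior = Beta(25, 27)
E[theta] = alpha/(alpha+beta)
= 25/52 = 0.4808

0.4808


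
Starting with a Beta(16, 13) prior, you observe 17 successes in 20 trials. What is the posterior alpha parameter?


For a Beta-Binomial conjugate model:
Posterior alpha = prior alpha + number of successes
= 16 + 17 = 33

33


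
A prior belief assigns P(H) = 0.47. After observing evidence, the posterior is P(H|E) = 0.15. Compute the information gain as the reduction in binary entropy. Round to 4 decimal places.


H(prior) = -0.47*log2(0.47) - 0.53*log2(0.53)
= 0.9974
H(post) = -0.15*log2(0.15) - 0.85*log2(0.85)
= 0.6098
IG = 0.9974 - 0.6098 = 0.3876

0.3876


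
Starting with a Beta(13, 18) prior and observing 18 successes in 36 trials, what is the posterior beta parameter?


Posterior beta = prior beta + failures
Failures = 36 - 18 = 18
beta_post = 18 + 18 = 36

36


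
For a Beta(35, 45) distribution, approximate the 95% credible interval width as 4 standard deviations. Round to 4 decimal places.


Variance of Beta(a,b) = ab / ((a+b)^2 * (a+b+1))
= 35*45 / ((80)^2 * 81)
= 0.003
SD = sqrt(0.003) = 0.0551
Width = 4 * SD = 0.2205

0.2205


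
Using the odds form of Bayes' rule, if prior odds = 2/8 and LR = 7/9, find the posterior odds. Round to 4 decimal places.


Bayes' rule in odds form: posterior odds = prior odds * LR
= (2 * 7) / (8 * 9)
= 14/72 = 0.1944

0.1944


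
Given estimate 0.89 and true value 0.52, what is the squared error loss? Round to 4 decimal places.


Squared error = (estimate - true)^2
Difference = 0.37
Loss = 0.37^2 = 0.1369

0.1369


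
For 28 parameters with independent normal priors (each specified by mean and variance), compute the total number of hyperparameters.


A normal prior has 2 hyperparameters per parameter.
Total = 28 * 2 = 56

56


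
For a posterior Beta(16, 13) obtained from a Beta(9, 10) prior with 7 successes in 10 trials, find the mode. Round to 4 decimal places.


Mode = (alpha - 1) / (alpha + beta - 2)
= 15 / 27
= 0.5556

0.5556


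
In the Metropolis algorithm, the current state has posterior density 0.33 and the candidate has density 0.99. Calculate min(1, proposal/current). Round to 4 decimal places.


Ratio = 0.99/0.33 = 3.0
Acceptance probability = min(1, 3.0)
= 1.0

1.0
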